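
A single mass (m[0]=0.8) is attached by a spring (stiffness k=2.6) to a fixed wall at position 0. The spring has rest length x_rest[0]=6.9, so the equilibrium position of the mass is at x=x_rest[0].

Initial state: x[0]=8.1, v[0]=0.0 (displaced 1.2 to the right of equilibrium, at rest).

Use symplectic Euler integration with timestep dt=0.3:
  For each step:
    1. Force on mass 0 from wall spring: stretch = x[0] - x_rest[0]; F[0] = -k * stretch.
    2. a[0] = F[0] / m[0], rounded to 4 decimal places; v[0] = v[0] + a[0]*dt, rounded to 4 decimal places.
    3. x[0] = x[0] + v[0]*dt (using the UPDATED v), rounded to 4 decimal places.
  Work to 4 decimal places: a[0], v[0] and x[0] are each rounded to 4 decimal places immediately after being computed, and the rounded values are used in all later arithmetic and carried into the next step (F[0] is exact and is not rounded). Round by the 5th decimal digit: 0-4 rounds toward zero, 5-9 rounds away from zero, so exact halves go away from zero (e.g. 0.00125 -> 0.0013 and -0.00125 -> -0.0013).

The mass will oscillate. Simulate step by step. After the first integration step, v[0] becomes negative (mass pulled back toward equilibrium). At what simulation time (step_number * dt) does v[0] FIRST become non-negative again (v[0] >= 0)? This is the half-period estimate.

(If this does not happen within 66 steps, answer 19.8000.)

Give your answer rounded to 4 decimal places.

Step 0: x=[8.1000] v=[0.0000]
Step 1: x=[7.7490] v=[-1.1700]
Step 2: x=[7.1497] v=[-1.9978]
Step 3: x=[6.4773] v=[-2.2413]
Step 4: x=[5.9285] v=[-1.8292]
Step 5: x=[5.6639] v=[-0.8820]
Step 6: x=[5.7609] v=[0.3232]
First v>=0 after going negative at step 6, time=1.8000

Answer: 1.8000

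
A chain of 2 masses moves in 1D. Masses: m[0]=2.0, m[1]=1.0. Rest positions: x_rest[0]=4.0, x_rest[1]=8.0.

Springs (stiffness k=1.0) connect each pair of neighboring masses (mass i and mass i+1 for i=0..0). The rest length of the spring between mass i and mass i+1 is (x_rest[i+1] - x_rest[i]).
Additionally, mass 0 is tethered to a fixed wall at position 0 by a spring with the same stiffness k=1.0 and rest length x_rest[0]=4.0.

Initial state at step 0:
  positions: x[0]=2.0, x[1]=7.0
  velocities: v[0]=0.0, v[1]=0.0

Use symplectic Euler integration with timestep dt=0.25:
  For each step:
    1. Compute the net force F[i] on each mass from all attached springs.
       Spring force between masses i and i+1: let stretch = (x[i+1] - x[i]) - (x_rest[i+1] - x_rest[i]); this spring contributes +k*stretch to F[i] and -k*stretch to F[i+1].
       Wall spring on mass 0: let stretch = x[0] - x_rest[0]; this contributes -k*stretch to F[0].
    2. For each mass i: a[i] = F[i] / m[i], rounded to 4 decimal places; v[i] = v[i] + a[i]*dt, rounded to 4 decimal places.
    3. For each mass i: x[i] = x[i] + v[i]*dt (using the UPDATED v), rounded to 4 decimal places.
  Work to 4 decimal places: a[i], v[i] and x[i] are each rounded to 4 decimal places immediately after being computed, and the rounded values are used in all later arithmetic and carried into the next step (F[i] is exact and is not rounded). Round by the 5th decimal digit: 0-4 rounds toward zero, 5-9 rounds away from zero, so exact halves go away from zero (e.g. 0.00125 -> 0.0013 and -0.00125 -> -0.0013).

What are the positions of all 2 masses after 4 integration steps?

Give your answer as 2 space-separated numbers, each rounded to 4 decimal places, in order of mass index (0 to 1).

Step 0: x=[2.0000 7.0000] v=[0.0000 0.0000]
Step 1: x=[2.0938 6.9375] v=[0.3750 -0.2500]
Step 2: x=[2.2735 6.8223] v=[0.7188 -0.4609]
Step 3: x=[2.5243 6.6728] v=[1.0032 -0.5981]
Step 4: x=[2.8259 6.5140] v=[1.2062 -0.6352]

Answer: 2.8259 6.5140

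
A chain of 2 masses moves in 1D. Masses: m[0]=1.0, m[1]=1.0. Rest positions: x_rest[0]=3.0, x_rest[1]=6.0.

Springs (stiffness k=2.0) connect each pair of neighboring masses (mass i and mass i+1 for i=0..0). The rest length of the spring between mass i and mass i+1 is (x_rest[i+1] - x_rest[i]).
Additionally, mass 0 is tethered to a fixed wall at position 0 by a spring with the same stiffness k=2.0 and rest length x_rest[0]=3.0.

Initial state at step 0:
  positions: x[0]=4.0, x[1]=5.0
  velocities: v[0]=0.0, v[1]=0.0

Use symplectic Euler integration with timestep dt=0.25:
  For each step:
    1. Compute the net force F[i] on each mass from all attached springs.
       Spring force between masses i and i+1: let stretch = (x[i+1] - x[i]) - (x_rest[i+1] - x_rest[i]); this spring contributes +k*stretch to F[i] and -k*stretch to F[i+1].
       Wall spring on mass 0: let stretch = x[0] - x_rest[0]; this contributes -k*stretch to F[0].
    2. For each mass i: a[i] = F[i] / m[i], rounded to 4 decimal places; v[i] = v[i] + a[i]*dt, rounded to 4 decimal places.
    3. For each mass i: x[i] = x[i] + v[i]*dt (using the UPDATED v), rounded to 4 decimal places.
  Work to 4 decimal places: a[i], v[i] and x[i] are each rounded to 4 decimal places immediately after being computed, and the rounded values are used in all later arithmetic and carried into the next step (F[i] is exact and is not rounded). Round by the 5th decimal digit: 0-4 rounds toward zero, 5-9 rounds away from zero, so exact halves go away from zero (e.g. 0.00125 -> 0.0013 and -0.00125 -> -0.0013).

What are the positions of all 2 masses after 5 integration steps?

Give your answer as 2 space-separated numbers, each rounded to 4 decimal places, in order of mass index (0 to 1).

Answer: 1.7180 6.6546

Derivation:
Step 0: x=[4.0000 5.0000] v=[0.0000 0.0000]
Step 1: x=[3.6250 5.2500] v=[-1.5000 1.0000]
Step 2: x=[3.0000 5.6719] v=[-2.5000 1.6875]
Step 3: x=[2.3340 6.1348] v=[-2.6641 1.8516]
Step 4: x=[1.8513 6.4976] v=[-1.9307 1.4512]
Step 5: x=[1.7180 6.6546] v=[-0.5332 0.6281]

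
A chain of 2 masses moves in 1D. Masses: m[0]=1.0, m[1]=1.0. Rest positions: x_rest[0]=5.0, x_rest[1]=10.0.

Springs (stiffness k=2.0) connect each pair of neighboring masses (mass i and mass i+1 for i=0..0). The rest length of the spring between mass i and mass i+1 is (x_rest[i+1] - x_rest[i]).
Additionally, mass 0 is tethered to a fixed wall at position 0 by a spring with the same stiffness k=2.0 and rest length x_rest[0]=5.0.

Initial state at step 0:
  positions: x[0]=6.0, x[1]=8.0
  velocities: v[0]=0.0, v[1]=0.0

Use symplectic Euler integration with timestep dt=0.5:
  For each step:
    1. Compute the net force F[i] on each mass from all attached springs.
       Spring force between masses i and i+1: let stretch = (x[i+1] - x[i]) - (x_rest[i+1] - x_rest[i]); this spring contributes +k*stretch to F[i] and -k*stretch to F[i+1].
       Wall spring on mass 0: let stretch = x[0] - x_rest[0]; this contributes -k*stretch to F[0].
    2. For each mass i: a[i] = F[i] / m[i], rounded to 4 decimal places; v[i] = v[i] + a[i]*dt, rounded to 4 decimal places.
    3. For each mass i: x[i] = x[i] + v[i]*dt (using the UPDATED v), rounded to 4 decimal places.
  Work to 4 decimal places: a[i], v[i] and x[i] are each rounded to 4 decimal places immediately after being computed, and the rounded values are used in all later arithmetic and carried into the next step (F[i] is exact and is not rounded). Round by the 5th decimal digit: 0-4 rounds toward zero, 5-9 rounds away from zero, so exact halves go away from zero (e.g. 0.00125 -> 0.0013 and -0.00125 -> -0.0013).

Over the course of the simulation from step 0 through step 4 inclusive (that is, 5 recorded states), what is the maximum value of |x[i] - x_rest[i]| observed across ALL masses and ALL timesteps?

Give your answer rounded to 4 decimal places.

Step 0: x=[6.0000 8.0000] v=[0.0000 0.0000]
Step 1: x=[4.0000 9.5000] v=[-4.0000 3.0000]
Step 2: x=[2.7500 10.7500] v=[-2.5000 2.5000]
Step 3: x=[4.1250 10.5000] v=[2.7500 -0.5000]
Step 4: x=[6.6250 9.5625] v=[5.0000 -1.8750]
Max displacement = 2.2500

Answer: 2.2500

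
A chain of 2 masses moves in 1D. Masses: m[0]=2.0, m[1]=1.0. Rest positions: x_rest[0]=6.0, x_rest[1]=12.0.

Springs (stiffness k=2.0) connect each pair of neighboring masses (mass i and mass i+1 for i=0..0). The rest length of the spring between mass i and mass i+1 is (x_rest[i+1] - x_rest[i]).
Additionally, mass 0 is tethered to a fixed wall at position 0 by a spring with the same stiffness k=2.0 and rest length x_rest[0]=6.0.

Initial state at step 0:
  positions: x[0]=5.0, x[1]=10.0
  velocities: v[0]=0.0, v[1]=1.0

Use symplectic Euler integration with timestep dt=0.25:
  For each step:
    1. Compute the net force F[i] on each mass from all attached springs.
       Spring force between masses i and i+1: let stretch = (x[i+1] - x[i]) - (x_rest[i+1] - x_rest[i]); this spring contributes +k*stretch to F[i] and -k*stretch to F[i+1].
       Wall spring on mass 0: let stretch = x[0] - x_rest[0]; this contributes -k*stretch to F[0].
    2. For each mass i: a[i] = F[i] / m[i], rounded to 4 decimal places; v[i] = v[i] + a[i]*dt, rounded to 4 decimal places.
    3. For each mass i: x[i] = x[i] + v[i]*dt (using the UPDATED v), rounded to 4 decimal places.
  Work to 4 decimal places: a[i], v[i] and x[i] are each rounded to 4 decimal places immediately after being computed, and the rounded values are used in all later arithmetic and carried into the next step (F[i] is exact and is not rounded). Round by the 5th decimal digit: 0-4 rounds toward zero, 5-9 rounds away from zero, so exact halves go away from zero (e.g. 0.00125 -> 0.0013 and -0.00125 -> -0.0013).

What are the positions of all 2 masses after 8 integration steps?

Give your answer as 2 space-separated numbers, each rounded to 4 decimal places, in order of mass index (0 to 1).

Answer: 6.4981 12.8067

Derivation:
Step 0: x=[5.0000 10.0000] v=[0.0000 1.0000]
Step 1: x=[5.0000 10.3750] v=[0.0000 1.5000]
Step 2: x=[5.0235 10.8281] v=[0.0938 1.8125]
Step 3: x=[5.0958 11.3057] v=[0.2891 1.9102]
Step 4: x=[5.2377 11.7570] v=[0.5676 1.8053]
Step 5: x=[5.4597 12.1434] v=[0.8880 1.5457]
Step 6: x=[5.7582 12.4444] v=[1.1940 1.2039]
Step 7: x=[6.1147 12.6596] v=[1.4260 0.8608]
Step 8: x=[6.4981 12.8067] v=[1.5336 0.5884]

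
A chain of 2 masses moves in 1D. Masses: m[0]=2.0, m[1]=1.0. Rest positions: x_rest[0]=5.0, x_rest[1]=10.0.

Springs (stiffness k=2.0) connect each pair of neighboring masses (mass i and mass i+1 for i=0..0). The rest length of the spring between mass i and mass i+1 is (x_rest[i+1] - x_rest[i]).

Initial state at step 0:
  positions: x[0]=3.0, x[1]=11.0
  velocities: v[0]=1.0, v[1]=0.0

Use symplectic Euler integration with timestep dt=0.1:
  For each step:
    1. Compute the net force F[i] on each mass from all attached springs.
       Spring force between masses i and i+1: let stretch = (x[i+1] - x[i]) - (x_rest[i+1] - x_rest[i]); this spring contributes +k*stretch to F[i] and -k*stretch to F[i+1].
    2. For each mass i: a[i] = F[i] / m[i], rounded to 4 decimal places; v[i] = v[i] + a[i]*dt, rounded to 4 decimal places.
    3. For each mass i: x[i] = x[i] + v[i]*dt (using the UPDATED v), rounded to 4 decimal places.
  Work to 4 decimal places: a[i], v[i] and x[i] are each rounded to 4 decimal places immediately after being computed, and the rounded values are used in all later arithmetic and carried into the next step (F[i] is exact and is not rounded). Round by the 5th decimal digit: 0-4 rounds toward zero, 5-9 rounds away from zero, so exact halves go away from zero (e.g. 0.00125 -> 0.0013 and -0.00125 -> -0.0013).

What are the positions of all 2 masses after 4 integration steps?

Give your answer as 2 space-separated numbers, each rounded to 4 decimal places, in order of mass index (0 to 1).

Answer: 3.6769 10.4463

Derivation:
Step 0: x=[3.0000 11.0000] v=[1.0000 0.0000]
Step 1: x=[3.1300 10.9400] v=[1.3000 -0.6000]
Step 2: x=[3.2881 10.8238] v=[1.5810 -1.1620]
Step 3: x=[3.4716 10.6569] v=[1.8346 -1.6691]
Step 4: x=[3.6769 10.4463] v=[2.0531 -2.1062]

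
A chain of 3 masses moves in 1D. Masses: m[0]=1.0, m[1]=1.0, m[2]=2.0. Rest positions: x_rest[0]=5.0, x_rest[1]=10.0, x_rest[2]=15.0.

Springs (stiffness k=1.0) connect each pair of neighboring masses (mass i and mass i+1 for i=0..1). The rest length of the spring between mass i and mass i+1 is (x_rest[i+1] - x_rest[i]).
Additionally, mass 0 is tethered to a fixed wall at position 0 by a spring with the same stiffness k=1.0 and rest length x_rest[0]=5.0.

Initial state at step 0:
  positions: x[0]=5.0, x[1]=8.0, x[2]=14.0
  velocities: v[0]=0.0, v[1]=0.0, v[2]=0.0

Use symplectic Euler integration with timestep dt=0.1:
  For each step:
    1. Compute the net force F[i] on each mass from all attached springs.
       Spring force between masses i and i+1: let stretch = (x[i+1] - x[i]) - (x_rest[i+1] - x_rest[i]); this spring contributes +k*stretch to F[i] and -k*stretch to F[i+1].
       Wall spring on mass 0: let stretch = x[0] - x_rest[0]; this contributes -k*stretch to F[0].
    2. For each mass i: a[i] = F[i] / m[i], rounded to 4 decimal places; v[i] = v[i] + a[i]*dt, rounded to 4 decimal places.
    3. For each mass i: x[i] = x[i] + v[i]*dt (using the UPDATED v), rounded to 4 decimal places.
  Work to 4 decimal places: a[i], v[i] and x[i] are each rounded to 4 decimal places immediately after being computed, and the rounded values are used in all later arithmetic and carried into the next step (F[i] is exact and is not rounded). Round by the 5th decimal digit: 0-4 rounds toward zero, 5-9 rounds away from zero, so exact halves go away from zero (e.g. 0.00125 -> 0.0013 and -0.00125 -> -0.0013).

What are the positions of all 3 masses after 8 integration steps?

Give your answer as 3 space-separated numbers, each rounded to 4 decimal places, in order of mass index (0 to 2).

Answer: 4.4171 8.9131 13.8545

Derivation:
Step 0: x=[5.0000 8.0000 14.0000] v=[0.0000 0.0000 0.0000]
Step 1: x=[4.9800 8.0300 13.9950] v=[-0.2000 0.3000 -0.0500]
Step 2: x=[4.9407 8.0892 13.9852] v=[-0.3930 0.5915 -0.0983]
Step 3: x=[4.8835 8.1758 13.9709] v=[-0.5722 0.8663 -0.1431]
Step 4: x=[4.8104 8.2875 13.9526] v=[-0.7313 1.1166 -0.1829]
Step 5: x=[4.7239 8.4210 13.9310] v=[-0.8646 1.3354 -0.2162]
Step 6: x=[4.6272 8.5727 13.9068] v=[-0.9673 1.5167 -0.2417]
Step 7: x=[4.5237 8.7383 13.8810] v=[-1.0355 1.6556 -0.2584]
Step 8: x=[4.4171 8.9131 13.8545] v=[-1.0664 1.7484 -0.2655]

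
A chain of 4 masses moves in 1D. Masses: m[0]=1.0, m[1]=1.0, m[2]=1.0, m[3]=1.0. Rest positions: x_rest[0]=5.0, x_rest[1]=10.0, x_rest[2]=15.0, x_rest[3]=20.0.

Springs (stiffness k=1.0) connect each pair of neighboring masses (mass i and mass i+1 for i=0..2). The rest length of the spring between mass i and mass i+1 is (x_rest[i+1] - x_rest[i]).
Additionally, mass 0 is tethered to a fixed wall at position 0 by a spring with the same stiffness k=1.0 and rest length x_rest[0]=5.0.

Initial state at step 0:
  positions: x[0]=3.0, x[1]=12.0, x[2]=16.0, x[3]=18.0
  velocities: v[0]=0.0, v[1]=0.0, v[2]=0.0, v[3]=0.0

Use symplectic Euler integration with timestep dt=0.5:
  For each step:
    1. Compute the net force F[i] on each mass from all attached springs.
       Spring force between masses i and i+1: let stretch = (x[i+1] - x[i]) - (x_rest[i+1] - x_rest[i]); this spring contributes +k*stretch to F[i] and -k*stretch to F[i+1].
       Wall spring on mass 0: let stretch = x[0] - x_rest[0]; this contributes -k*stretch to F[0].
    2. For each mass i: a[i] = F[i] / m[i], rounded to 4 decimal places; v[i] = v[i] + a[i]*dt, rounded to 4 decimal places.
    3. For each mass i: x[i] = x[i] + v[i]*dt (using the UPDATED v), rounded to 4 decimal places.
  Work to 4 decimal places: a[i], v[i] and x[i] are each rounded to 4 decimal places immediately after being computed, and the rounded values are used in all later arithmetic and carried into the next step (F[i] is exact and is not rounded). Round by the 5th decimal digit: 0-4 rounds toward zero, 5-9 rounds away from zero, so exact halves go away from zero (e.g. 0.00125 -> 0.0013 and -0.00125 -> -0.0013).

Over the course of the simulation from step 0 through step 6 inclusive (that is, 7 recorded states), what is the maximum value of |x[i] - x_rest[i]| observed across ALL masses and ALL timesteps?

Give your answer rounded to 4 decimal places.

Step 0: x=[3.0000 12.0000 16.0000 18.0000] v=[0.0000 0.0000 0.0000 0.0000]
Step 1: x=[4.5000 10.7500 15.5000 18.7500] v=[3.0000 -2.5000 -1.0000 1.5000]
Step 2: x=[6.4375 9.1250 14.6250 19.9375] v=[3.8750 -3.2500 -1.7500 2.3750]
Step 3: x=[7.4375 8.2031 13.7031 21.0469] v=[2.0000 -1.8438 -1.8438 2.2188]
Step 4: x=[6.7695 8.4648 13.2422 21.5704] v=[-1.3360 0.5234 -0.9219 1.0469]
Step 5: x=[4.8330 9.4971 13.6690 21.2618] v=[-3.8731 2.0645 0.8535 -0.6172]
Step 6: x=[2.8542 10.4063 14.9510 20.3050] v=[-3.9576 1.8184 2.5640 -1.9136]
Max displacement = 2.4375

Answer: 2.4375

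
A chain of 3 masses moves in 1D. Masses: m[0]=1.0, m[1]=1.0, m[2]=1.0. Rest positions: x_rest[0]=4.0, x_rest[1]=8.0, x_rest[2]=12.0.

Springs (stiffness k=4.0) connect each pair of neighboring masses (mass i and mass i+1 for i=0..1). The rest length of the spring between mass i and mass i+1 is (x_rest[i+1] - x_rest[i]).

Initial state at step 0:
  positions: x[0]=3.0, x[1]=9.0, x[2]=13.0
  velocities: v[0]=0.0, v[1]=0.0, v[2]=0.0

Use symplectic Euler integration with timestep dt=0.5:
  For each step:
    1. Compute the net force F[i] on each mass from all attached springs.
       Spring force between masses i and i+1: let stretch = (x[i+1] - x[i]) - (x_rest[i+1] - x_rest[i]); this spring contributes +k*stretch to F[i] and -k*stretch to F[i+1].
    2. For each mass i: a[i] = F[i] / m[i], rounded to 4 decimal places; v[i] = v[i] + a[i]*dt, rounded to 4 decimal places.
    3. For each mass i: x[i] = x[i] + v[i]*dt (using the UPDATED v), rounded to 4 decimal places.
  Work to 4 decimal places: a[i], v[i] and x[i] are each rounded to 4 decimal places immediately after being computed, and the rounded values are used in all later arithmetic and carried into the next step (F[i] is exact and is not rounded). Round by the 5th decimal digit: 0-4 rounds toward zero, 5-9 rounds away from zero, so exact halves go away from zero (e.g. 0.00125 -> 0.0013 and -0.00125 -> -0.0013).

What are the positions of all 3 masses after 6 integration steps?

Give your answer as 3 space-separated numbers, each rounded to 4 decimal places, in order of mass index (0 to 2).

Step 0: x=[3.0000 9.0000 13.0000] v=[0.0000 0.0000 0.0000]
Step 1: x=[5.0000 7.0000 13.0000] v=[4.0000 -4.0000 0.0000]
Step 2: x=[5.0000 9.0000 11.0000] v=[0.0000 4.0000 -4.0000]
Step 3: x=[5.0000 9.0000 11.0000] v=[0.0000 0.0000 0.0000]
Step 4: x=[5.0000 7.0000 13.0000] v=[0.0000 -4.0000 4.0000]
Step 5: x=[3.0000 9.0000 13.0000] v=[-4.0000 4.0000 0.0000]
Step 6: x=[3.0000 9.0000 13.0000] v=[0.0000 0.0000 0.0000]

Answer: 3.0000 9.0000 13.0000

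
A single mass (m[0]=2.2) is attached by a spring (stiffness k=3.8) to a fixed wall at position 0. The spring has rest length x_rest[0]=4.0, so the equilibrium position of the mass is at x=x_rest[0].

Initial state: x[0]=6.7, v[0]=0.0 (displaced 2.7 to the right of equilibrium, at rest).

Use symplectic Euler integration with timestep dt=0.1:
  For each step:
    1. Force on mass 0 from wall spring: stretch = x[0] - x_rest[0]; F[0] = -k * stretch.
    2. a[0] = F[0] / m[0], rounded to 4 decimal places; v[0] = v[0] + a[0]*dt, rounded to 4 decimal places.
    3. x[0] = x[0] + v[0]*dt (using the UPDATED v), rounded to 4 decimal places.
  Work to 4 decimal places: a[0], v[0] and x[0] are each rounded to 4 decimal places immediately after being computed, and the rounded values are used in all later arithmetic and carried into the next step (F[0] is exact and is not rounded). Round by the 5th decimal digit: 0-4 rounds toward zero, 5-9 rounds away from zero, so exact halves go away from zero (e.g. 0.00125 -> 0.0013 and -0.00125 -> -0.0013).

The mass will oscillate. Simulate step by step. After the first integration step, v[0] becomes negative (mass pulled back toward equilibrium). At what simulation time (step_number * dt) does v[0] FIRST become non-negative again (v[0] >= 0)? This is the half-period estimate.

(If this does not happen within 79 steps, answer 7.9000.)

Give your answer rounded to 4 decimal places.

Step 0: x=[6.7000] v=[0.0000]
Step 1: x=[6.6534] v=[-0.4664]
Step 2: x=[6.5609] v=[-0.9247]
Step 3: x=[6.4242] v=[-1.3670]
Step 4: x=[6.2456] v=[-1.7857]
Step 5: x=[6.0282] v=[-2.1736]
Step 6: x=[5.7758] v=[-2.5239]
Step 7: x=[5.4927] v=[-2.8306]
Step 8: x=[5.1839] v=[-3.0884]
Step 9: x=[4.8546] v=[-3.2929]
Step 10: x=[4.5106] v=[-3.4405]
Step 11: x=[4.1577] v=[-3.5287]
Step 12: x=[3.8021] v=[-3.5559]
Step 13: x=[3.4499] v=[-3.5217]
Step 14: x=[3.1072] v=[-3.4267]
Step 15: x=[2.7800] v=[-3.2725]
Step 16: x=[2.4738] v=[-3.0618]
Step 17: x=[2.1940] v=[-2.7982]
Step 18: x=[1.9454] v=[-2.4863]
Step 19: x=[1.7323] v=[-2.1314]
Step 20: x=[1.5583] v=[-1.7397]
Step 21: x=[1.4265] v=[-1.3180]
Step 22: x=[1.3392] v=[-0.8735]
Step 23: x=[1.2978] v=[-0.4139]
Step 24: x=[1.3031] v=[0.0528]
First v>=0 after going negative at step 24, time=2.4000

Answer: 2.4000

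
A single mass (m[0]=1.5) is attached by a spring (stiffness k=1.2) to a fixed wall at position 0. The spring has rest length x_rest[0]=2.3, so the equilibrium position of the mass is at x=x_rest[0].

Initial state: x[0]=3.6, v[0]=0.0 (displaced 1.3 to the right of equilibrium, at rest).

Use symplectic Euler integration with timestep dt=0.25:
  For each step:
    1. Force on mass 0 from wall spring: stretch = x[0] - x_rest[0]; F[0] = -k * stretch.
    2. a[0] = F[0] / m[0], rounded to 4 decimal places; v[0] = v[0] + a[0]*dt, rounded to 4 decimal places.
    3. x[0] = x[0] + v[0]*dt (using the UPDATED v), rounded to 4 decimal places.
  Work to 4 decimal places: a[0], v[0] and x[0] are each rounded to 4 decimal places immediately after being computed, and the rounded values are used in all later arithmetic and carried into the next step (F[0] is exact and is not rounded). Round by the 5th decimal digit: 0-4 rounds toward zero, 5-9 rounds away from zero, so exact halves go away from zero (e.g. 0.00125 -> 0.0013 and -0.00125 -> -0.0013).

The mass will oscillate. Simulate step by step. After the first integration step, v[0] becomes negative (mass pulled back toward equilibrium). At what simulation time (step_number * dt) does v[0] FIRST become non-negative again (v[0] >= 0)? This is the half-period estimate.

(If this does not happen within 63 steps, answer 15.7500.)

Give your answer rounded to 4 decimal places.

Answer: 3.7500

Derivation:
Step 0: x=[3.6000] v=[0.0000]
Step 1: x=[3.5350] v=[-0.2600]
Step 2: x=[3.4083] v=[-0.5070]
Step 3: x=[3.2261] v=[-0.7287]
Step 4: x=[2.9976] v=[-0.9139]
Step 5: x=[2.7343] v=[-1.0534]
Step 6: x=[2.4492] v=[-1.1403]
Step 7: x=[2.1567] v=[-1.1702]
Step 8: x=[1.8713] v=[-1.1416]
Step 9: x=[1.6073] v=[-1.0559]
Step 10: x=[1.3780] v=[-0.9174]
Step 11: x=[1.1948] v=[-0.7330]
Step 12: x=[1.0668] v=[-0.5120]
Step 13: x=[1.0005] v=[-0.2654]
Step 14: x=[0.9991] v=[-0.0055]
Step 15: x=[1.0628] v=[0.2547]
First v>=0 after going negative at step 15, time=3.7500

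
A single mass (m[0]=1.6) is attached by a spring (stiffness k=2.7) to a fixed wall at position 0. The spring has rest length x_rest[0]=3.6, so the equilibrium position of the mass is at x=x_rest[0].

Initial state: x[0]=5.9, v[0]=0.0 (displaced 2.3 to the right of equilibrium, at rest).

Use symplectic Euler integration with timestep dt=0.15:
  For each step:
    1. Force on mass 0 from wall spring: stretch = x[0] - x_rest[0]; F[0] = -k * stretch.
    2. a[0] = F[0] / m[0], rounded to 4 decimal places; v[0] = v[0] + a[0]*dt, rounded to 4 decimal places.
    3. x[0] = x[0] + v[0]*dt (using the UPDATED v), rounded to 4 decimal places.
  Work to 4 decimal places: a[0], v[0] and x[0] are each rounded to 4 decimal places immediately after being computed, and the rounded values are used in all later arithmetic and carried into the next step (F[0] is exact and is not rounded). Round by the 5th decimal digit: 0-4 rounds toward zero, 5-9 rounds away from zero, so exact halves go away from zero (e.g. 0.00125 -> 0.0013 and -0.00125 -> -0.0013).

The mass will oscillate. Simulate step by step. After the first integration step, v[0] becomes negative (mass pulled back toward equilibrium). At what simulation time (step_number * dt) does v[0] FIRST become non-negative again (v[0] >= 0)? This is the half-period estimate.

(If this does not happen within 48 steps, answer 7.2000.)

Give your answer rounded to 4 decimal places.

Step 0: x=[5.9000] v=[0.0000]
Step 1: x=[5.8127] v=[-0.5822]
Step 2: x=[5.6414] v=[-1.1423]
Step 3: x=[5.3926] v=[-1.6590]
Step 4: x=[5.0757] v=[-2.1128]
Step 5: x=[4.7028] v=[-2.4863]
Step 6: x=[4.2880] v=[-2.7655]
Step 7: x=[3.8470] v=[-2.9397]
Step 8: x=[3.3967] v=[-3.0022]
Step 9: x=[2.9541] v=[-2.9507]
Step 10: x=[2.5360] v=[-2.7872]
Step 11: x=[2.1583] v=[-2.5179]
Step 12: x=[1.8354] v=[-2.1530]
Step 13: x=[1.5795] v=[-1.7063]
Step 14: x=[1.4003] v=[-1.1949]
Step 15: x=[1.3046] v=[-0.6381]
Step 16: x=[1.2960] v=[-0.0571]
Step 17: x=[1.3749] v=[0.5261]
First v>=0 after going negative at step 17, time=2.5500

Answer: 2.5500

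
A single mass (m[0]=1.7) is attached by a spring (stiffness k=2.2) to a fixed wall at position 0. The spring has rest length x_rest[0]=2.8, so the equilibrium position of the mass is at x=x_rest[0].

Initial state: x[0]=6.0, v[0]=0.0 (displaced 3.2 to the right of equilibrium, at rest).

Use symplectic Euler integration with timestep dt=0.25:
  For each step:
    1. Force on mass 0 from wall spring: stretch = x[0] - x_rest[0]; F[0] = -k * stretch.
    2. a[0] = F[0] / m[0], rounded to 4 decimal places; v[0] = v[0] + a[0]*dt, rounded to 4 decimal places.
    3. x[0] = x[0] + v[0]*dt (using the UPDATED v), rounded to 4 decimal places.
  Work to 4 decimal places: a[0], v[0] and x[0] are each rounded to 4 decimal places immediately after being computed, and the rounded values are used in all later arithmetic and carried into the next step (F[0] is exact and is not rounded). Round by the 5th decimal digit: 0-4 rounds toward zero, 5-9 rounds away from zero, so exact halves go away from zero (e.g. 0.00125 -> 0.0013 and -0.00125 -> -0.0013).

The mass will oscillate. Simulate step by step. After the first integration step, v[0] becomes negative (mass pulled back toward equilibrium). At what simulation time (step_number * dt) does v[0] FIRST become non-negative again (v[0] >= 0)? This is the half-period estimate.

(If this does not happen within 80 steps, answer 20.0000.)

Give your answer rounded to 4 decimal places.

Answer: 3.0000

Derivation:
Step 0: x=[6.0000] v=[0.0000]
Step 1: x=[5.7412] v=[-1.0353]
Step 2: x=[5.2445] v=[-1.9869]
Step 3: x=[4.5501] v=[-2.7778]
Step 4: x=[3.7141] v=[-3.3440]
Step 5: x=[2.8042] v=[-3.6398]
Step 6: x=[1.8939] v=[-3.6412]
Step 7: x=[1.0569] v=[-3.3481]
Step 8: x=[0.3609] v=[-2.7842]
Step 9: x=[-0.1379] v=[-1.9951]
Step 10: x=[-0.3991] v=[-1.0446]
Step 11: x=[-0.4015] v=[-0.0096]
Step 12: x=[-0.1450] v=[1.0262]
First v>=0 after going negative at step 12, time=3.0000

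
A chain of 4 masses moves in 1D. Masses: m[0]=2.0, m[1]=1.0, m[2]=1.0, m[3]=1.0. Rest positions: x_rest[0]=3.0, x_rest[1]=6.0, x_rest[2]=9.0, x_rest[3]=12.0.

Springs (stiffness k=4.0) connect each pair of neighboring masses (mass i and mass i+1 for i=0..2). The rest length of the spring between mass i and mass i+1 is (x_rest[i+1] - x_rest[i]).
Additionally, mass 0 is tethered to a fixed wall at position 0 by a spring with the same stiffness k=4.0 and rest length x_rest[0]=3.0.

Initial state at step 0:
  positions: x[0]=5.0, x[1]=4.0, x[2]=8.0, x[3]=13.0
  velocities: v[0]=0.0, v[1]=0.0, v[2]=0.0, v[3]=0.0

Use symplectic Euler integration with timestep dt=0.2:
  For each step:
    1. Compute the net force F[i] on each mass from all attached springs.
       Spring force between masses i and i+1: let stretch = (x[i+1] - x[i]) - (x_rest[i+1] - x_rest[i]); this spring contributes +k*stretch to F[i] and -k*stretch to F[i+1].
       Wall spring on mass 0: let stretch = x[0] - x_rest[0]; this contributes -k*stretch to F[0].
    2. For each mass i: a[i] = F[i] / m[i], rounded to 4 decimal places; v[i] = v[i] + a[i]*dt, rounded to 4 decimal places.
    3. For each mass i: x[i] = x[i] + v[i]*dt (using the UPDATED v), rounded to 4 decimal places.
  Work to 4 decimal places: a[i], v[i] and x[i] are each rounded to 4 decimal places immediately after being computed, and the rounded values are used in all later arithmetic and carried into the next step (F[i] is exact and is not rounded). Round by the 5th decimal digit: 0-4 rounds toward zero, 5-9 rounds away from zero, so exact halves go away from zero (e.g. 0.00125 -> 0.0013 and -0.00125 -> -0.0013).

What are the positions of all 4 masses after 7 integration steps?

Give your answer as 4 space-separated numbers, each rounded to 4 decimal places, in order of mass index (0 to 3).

Answer: 1.8675 6.4315 10.5097 11.3824

Derivation:
Step 0: x=[5.0000 4.0000 8.0000 13.0000] v=[0.0000 0.0000 0.0000 0.0000]
Step 1: x=[4.5200 4.8000 8.1600 12.6800] v=[-2.4000 4.0000 0.8000 -1.6000]
Step 2: x=[3.7008 6.0928 8.5056 12.1168] v=[-4.0960 6.4640 1.7280 -2.8160]
Step 3: x=[2.7769 7.3889 9.0429 11.4558] v=[-4.6195 6.4806 2.6867 -3.3050]
Step 4: x=[1.9998 8.2117 9.7017 10.8887] v=[-3.8855 4.1142 3.2938 -2.8353]
Step 5: x=[1.5597 8.2790 10.3120 10.6117] v=[-2.2007 0.3367 3.0514 -1.3849]
Step 6: x=[1.5323 7.5965 10.6450 10.7668] v=[-0.1369 -3.4123 1.6648 0.7753]
Step 7: x=[1.8675 6.4315 10.5097 11.3824] v=[1.6759 -5.8249 -0.6766 3.0779]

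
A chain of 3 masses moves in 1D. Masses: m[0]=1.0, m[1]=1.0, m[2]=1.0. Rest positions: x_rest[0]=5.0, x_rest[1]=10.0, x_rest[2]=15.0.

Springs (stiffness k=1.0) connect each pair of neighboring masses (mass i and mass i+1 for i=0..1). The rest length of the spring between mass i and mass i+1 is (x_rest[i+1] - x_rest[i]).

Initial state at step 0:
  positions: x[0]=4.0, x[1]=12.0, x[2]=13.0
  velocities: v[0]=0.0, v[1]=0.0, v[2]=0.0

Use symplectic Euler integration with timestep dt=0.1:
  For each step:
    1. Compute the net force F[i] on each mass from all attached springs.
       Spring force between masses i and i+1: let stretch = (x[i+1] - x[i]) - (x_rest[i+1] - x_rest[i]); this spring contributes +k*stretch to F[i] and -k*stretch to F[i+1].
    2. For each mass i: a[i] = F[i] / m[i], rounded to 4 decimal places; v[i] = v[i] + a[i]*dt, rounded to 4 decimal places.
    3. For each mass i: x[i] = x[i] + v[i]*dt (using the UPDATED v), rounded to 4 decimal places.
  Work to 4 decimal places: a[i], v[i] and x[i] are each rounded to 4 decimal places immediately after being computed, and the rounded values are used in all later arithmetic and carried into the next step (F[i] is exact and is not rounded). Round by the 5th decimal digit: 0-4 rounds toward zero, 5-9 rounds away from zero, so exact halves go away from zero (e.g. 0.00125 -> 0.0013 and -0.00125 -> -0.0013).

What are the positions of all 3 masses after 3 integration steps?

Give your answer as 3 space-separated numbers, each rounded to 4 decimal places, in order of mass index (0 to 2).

Answer: 4.1750 11.5904 13.2345

Derivation:
Step 0: x=[4.0000 12.0000 13.0000] v=[0.0000 0.0000 0.0000]
Step 1: x=[4.0300 11.9300 13.0400] v=[0.3000 -0.7000 0.4000]
Step 2: x=[4.0890 11.7921 13.1189] v=[0.5900 -1.3790 0.7890]
Step 3: x=[4.1750 11.5904 13.2345] v=[0.8603 -2.0166 1.1563]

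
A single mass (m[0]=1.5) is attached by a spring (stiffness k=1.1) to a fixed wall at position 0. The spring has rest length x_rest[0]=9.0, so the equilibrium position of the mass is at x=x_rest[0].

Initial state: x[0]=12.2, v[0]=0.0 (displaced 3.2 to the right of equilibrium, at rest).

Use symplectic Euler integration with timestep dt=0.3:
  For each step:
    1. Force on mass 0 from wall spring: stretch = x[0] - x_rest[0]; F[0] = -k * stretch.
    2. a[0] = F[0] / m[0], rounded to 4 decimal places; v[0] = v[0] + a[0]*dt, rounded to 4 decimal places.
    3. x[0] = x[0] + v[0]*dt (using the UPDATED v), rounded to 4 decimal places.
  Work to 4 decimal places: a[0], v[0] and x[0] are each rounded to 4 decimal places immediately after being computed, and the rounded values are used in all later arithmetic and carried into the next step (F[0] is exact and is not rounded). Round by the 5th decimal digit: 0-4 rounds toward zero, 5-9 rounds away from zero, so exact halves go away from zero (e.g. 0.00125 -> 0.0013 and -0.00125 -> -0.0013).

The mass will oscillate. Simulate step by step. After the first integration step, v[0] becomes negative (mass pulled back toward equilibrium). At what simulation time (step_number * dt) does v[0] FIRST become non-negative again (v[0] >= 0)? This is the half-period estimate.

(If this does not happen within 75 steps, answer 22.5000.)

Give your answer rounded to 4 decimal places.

Step 0: x=[12.2000] v=[0.0000]
Step 1: x=[11.9888] v=[-0.7040]
Step 2: x=[11.5804] v=[-1.3615]
Step 3: x=[11.0016] v=[-1.9292]
Step 4: x=[10.2908] v=[-2.3695]
Step 5: x=[9.4948] v=[-2.6535]
Step 6: x=[8.6661] v=[-2.7624]
Step 7: x=[7.8594] v=[-2.6889]
Step 8: x=[7.1280] v=[-2.4380]
Step 9: x=[6.5201] v=[-2.0262]
Step 10: x=[6.0759] v=[-1.4806]
Step 11: x=[5.8247] v=[-0.8373]
Step 12: x=[5.7831] v=[-0.1387]
Step 13: x=[5.9538] v=[0.5690]
First v>=0 after going negative at step 13, time=3.9000

Answer: 3.9000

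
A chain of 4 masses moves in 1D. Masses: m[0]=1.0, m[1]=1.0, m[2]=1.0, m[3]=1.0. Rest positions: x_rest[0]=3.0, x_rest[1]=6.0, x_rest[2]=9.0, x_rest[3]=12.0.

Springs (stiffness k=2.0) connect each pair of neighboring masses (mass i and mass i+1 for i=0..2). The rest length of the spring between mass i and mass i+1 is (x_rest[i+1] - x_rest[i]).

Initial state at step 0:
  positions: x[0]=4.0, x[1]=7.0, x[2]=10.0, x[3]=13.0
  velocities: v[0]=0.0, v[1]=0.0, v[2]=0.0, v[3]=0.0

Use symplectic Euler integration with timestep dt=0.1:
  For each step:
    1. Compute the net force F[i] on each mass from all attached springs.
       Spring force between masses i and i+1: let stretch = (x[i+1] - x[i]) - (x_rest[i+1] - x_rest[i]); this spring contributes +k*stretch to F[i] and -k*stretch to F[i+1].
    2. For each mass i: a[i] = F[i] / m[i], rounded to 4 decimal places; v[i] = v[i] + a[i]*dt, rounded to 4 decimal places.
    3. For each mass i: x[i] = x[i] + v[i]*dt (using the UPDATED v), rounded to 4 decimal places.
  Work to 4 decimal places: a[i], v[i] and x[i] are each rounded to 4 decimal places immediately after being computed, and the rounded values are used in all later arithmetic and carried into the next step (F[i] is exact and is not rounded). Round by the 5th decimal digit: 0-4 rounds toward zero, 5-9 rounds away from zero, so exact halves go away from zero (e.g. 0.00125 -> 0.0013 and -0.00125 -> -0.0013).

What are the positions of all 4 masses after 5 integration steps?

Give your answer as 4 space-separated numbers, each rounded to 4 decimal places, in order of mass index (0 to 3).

Answer: 4.0000 7.0000 10.0000 13.0000

Derivation:
Step 0: x=[4.0000 7.0000 10.0000 13.0000] v=[0.0000 0.0000 0.0000 0.0000]
Step 1: x=[4.0000 7.0000 10.0000 13.0000] v=[0.0000 0.0000 0.0000 0.0000]
Step 2: x=[4.0000 7.0000 10.0000 13.0000] v=[0.0000 0.0000 0.0000 0.0000]
Step 3: x=[4.0000 7.0000 10.0000 13.0000] v=[0.0000 0.0000 0.0000 0.0000]
Step 4: x=[4.0000 7.0000 10.0000 13.0000] v=[0.0000 0.0000 0.0000 0.0000]
Step 5: x=[4.0000 7.0000 10.0000 13.0000] v=[0.0000 0.0000 0.0000 0.0000]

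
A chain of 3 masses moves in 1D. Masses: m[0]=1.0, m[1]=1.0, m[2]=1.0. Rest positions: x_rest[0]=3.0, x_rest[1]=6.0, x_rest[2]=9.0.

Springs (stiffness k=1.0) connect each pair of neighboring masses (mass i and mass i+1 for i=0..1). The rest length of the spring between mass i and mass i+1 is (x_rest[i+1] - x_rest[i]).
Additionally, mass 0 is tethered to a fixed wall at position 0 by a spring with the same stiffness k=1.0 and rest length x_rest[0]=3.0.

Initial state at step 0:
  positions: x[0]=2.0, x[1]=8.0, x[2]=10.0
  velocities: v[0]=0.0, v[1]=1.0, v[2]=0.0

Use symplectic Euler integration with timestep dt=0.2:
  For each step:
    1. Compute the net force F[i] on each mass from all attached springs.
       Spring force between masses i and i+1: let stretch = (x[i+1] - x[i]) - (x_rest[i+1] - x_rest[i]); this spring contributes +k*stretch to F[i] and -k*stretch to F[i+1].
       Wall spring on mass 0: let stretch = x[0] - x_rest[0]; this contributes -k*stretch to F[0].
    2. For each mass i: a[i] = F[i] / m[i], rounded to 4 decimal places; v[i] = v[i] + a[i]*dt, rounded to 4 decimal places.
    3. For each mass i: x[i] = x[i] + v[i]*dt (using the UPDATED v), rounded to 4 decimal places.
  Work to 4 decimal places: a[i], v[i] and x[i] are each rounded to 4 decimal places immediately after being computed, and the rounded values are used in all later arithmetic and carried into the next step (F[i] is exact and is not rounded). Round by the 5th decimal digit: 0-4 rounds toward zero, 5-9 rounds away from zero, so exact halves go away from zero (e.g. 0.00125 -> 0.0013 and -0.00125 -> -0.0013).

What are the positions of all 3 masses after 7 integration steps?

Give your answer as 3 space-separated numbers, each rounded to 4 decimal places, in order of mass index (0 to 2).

Answer: 4.8181 6.3379 10.6697

Derivation:
Step 0: x=[2.0000 8.0000 10.0000] v=[0.0000 1.0000 0.0000]
Step 1: x=[2.1600 8.0400 10.0400] v=[0.8000 0.2000 0.2000]
Step 2: x=[2.4688 7.9248 10.1200] v=[1.5440 -0.5760 0.4000]
Step 3: x=[2.8971 7.6792 10.2322] v=[2.1414 -1.2282 0.5610]
Step 4: x=[3.4008 7.3444 10.3623] v=[2.5184 -1.6740 0.6504]
Step 5: x=[3.9262 6.9726 10.4917] v=[2.6270 -1.8591 0.6468]
Step 6: x=[4.4164 6.6197 10.6003] v=[2.4510 -1.7646 0.5430]
Step 7: x=[4.8181 6.3379 10.6697] v=[2.0084 -1.4091 0.3469]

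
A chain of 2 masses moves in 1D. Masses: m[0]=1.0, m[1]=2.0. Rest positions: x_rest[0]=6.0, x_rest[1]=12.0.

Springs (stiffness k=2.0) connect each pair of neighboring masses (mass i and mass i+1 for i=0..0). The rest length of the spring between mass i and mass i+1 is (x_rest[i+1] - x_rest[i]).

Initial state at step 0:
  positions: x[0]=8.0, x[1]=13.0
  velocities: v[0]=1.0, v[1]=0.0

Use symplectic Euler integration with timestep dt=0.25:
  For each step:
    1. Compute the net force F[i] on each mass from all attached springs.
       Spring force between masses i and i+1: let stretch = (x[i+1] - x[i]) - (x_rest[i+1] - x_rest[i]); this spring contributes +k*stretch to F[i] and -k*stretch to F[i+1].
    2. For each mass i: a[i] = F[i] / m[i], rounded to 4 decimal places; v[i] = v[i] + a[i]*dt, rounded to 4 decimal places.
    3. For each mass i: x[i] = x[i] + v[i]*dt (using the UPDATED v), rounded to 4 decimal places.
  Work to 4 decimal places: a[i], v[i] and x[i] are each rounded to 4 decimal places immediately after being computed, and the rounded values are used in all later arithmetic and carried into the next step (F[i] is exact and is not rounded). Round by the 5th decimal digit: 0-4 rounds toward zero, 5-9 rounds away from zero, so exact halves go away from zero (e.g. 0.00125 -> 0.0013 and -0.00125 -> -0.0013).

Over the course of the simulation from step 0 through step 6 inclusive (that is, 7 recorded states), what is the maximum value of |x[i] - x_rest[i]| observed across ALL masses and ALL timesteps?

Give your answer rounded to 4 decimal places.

Step 0: x=[8.0000 13.0000] v=[1.0000 0.0000]
Step 1: x=[8.1250 13.0625] v=[0.5000 0.2500]
Step 2: x=[8.1172 13.1914] v=[-0.0313 0.5156]
Step 3: x=[7.9937 13.3782] v=[-0.4942 0.7471]
Step 4: x=[7.7932 13.6035] v=[-0.8020 0.9010]
Step 5: x=[7.5690 13.8406] v=[-0.8969 0.9484]
Step 6: x=[7.3787 14.0607] v=[-0.7611 0.8805]
Max displacement = 2.1250

Answer: 2.1250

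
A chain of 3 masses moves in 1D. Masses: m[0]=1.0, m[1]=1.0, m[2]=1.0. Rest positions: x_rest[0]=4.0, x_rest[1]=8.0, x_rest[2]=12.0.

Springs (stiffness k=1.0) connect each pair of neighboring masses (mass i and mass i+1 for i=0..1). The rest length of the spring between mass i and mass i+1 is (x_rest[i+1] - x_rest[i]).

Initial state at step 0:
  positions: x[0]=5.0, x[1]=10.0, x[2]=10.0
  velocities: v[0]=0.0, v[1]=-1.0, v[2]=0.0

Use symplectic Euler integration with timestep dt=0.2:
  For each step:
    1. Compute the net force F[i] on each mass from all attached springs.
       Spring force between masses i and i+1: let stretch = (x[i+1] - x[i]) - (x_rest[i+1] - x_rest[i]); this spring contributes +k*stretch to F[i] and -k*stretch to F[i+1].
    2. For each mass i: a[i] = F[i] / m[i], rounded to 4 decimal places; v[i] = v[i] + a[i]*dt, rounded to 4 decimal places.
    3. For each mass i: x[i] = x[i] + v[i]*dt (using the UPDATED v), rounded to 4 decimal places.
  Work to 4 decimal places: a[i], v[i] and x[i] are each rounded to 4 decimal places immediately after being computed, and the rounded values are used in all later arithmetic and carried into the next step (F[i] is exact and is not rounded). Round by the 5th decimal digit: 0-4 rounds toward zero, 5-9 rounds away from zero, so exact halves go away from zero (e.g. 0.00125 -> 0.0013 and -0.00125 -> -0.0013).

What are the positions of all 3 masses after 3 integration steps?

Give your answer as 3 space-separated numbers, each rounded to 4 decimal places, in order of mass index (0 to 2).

Step 0: x=[5.0000 10.0000 10.0000] v=[0.0000 -1.0000 0.0000]
Step 1: x=[5.0400 9.6000 10.1600] v=[0.2000 -2.0000 0.8000]
Step 2: x=[5.1024 9.0400 10.4576] v=[0.3120 -2.8000 1.4880]
Step 3: x=[5.1623 8.3792 10.8585] v=[0.2995 -3.3040 2.0045]

Answer: 5.1623 8.3792 10.8585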